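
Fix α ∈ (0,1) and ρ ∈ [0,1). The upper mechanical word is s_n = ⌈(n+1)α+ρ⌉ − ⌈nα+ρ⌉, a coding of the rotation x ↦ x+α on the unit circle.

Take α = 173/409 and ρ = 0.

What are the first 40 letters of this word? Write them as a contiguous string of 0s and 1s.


n=0: ⌈(1·173)/409⌉ − ⌈(0·173)/409⌉ = ⌈173/409⌉ − ⌈0/409⌉ = 1 − 0 = 1
n=1: ⌈(2·173)/409⌉ − ⌈(1·173)/409⌉ = ⌈346/409⌉ − ⌈173/409⌉ = 1 − 1 = 0
n=2: ⌈(3·173)/409⌉ − ⌈(2·173)/409⌉ = ⌈519/409⌉ − ⌈346/409⌉ = 2 − 1 = 1
n=3: ⌈(4·173)/409⌉ − ⌈(3·173)/409⌉ = ⌈692/409⌉ − ⌈519/409⌉ = 2 − 2 = 0
n=4: ⌈(5·173)/409⌉ − ⌈(4·173)/409⌉ = ⌈865/409⌉ − ⌈692/409⌉ = 3 − 2 = 1
n=5: ⌈(6·173)/409⌉ − ⌈(5·173)/409⌉ = ⌈1038/409⌉ − ⌈865/409⌉ = 3 − 3 = 0
n=6: ⌈(7·173)/409⌉ − ⌈(6·173)/409⌉ = ⌈1211/409⌉ − ⌈1038/409⌉ = 3 − 3 = 0
n=7: ⌈(8·173)/409⌉ − ⌈(7·173)/409⌉ = ⌈1384/409⌉ − ⌈1211/409⌉ = 4 − 3 = 1
n=8: ⌈(9·173)/409⌉ − ⌈(8·173)/409⌉ = ⌈1557/409⌉ − ⌈1384/409⌉ = 4 − 4 = 0
n=9: ⌈(10·173)/409⌉ − ⌈(9·173)/409⌉ = ⌈1730/409⌉ − ⌈1557/409⌉ = 5 − 4 = 1
n=10: ⌈(11·173)/409⌉ − ⌈(10·173)/409⌉ = ⌈1903/409⌉ − ⌈1730/409⌉ = 5 − 5 = 0
n=11: ⌈(12·173)/409⌉ − ⌈(11·173)/409⌉ = ⌈2076/409⌉ − ⌈1903/409⌉ = 6 − 5 = 1
n=12: ⌈(13·173)/409⌉ − ⌈(12·173)/409⌉ = ⌈2249/409⌉ − ⌈2076/409⌉ = 6 − 6 = 0
n=13: ⌈(14·173)/409⌉ − ⌈(13·173)/409⌉ = ⌈2422/409⌉ − ⌈2249/409⌉ = 6 − 6 = 0
n=14: ⌈(15·173)/409⌉ − ⌈(14·173)/409⌉ = ⌈2595/409⌉ − ⌈2422/409⌉ = 7 − 6 = 1
n=15: ⌈(16·173)/409⌉ − ⌈(15·173)/409⌉ = ⌈2768/409⌉ − ⌈2595/409⌉ = 7 − 7 = 0
n=16: ⌈(17·173)/409⌉ − ⌈(16·173)/409⌉ = ⌈2941/409⌉ − ⌈2768/409⌉ = 8 − 7 = 1
n=17: ⌈(18·173)/409⌉ − ⌈(17·173)/409⌉ = ⌈3114/409⌉ − ⌈2941/409⌉ = 8 − 8 = 0
n=18: ⌈(19·173)/409⌉ − ⌈(18·173)/409⌉ = ⌈3287/409⌉ − ⌈3114/409⌉ = 9 − 8 = 1
n=19: ⌈(20·173)/409⌉ − ⌈(19·173)/409⌉ = ⌈3460/409⌉ − ⌈3287/409⌉ = 9 − 9 = 0
n=20: ⌈(21·173)/409⌉ − ⌈(20·173)/409⌉ = ⌈3633/409⌉ − ⌈3460/409⌉ = 9 − 9 = 0
n=21: ⌈(22·173)/409⌉ − ⌈(21·173)/409⌉ = ⌈3806/409⌉ − ⌈3633/409⌉ = 10 − 9 = 1
n=22: ⌈(23·173)/409⌉ − ⌈(22·173)/409⌉ = ⌈3979/409⌉ − ⌈3806/409⌉ = 10 − 10 = 0
n=23: ⌈(24·173)/409⌉ − ⌈(23·173)/409⌉ = ⌈4152/409⌉ − ⌈3979/409⌉ = 11 − 10 = 1
n=24: ⌈(25·173)/409⌉ − ⌈(24·173)/409⌉ = ⌈4325/409⌉ − ⌈4152/409⌉ = 11 − 11 = 0
n=25: ⌈(26·173)/409⌉ − ⌈(25·173)/409⌉ = ⌈4498/409⌉ − ⌈4325/409⌉ = 11 − 11 = 0
n=26: ⌈(27·173)/409⌉ − ⌈(26·173)/409⌉ = ⌈4671/409⌉ − ⌈4498/409⌉ = 12 − 11 = 1
n=27: ⌈(28·173)/409⌉ − ⌈(27·173)/409⌉ = ⌈4844/409⌉ − ⌈4671/409⌉ = 12 − 12 = 0
n=28: ⌈(29·173)/409⌉ − ⌈(28·173)/409⌉ = ⌈5017/409⌉ − ⌈4844/409⌉ = 13 − 12 = 1
n=29: ⌈(30·173)/409⌉ − ⌈(29·173)/409⌉ = ⌈5190/409⌉ − ⌈5017/409⌉ = 13 − 13 = 0
n=30: ⌈(31·173)/409⌉ − ⌈(30·173)/409⌉ = ⌈5363/409⌉ − ⌈5190/409⌉ = 14 − 13 = 1
n=31: ⌈(32·173)/409⌉ − ⌈(31·173)/409⌉ = ⌈5536/409⌉ − ⌈5363/409⌉ = 14 − 14 = 0
n=32: ⌈(33·173)/409⌉ − ⌈(32·173)/409⌉ = ⌈5709/409⌉ − ⌈5536/409⌉ = 14 − 14 = 0
n=33: ⌈(34·173)/409⌉ − ⌈(33·173)/409⌉ = ⌈5882/409⌉ − ⌈5709/409⌉ = 15 − 14 = 1
n=34: ⌈(35·173)/409⌉ − ⌈(34·173)/409⌉ = ⌈6055/409⌉ − ⌈5882/409⌉ = 15 − 15 = 0
n=35: ⌈(36·173)/409⌉ − ⌈(35·173)/409⌉ = ⌈6228/409⌉ − ⌈6055/409⌉ = 16 − 15 = 1
n=36: ⌈(37·173)/409⌉ − ⌈(36·173)/409⌉ = ⌈6401/409⌉ − ⌈6228/409⌉ = 16 − 16 = 0
n=37: ⌈(38·173)/409⌉ − ⌈(37·173)/409⌉ = ⌈6574/409⌉ − ⌈6401/409⌉ = 17 − 16 = 1
n=38: ⌈(39·173)/409⌉ − ⌈(38·173)/409⌉ = ⌈6747/409⌉ − ⌈6574/409⌉ = 17 − 17 = 0
n=39: ⌈(40·173)/409⌉ − ⌈(39·173)/409⌉ = ⌈6920/409⌉ − ⌈6747/409⌉ = 17 − 17 = 0

1010100101010010101001010010101001010100


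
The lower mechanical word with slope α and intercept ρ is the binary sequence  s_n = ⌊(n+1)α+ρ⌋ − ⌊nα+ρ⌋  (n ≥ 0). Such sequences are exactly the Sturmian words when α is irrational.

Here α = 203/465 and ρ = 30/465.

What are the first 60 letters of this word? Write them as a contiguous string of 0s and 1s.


n=0: ⌊(1·203+30)/465⌋ − ⌊(0·203+30)/465⌋ = ⌊233/465⌋ − ⌊30/465⌋ = 0 − 0 = 0
n=1: ⌊(2·203+30)/465⌋ − ⌊(1·203+30)/465⌋ = ⌊436/465⌋ − ⌊233/465⌋ = 0 − 0 = 0
n=2: ⌊(3·203+30)/465⌋ − ⌊(2·203+30)/465⌋ = ⌊639/465⌋ − ⌊436/465⌋ = 1 − 0 = 1
n=3: ⌊(4·203+30)/465⌋ − ⌊(3·203+30)/465⌋ = ⌊842/465⌋ − ⌊639/465⌋ = 1 − 1 = 0
n=4: ⌊(5·203+30)/465⌋ − ⌊(4·203+30)/465⌋ = ⌊1045/465⌋ − ⌊842/465⌋ = 2 − 1 = 1
n=5: ⌊(6·203+30)/465⌋ − ⌊(5·203+30)/465⌋ = ⌊1248/465⌋ − ⌊1045/465⌋ = 2 − 2 = 0
n=6: ⌊(7·203+30)/465⌋ − ⌊(6·203+30)/465⌋ = ⌊1451/465⌋ − ⌊1248/465⌋ = 3 − 2 = 1
n=7: ⌊(8·203+30)/465⌋ − ⌊(7·203+30)/465⌋ = ⌊1654/465⌋ − ⌊1451/465⌋ = 3 − 3 = 0
n=8: ⌊(9·203+30)/465⌋ − ⌊(8·203+30)/465⌋ = ⌊1857/465⌋ − ⌊1654/465⌋ = 3 − 3 = 0
n=9: ⌊(10·203+30)/465⌋ − ⌊(9·203+30)/465⌋ = ⌊2060/465⌋ − ⌊1857/465⌋ = 4 − 3 = 1
n=10: ⌊(11·203+30)/465⌋ − ⌊(10·203+30)/465⌋ = ⌊2263/465⌋ − ⌊2060/465⌋ = 4 − 4 = 0
n=11: ⌊(12·203+30)/465⌋ − ⌊(11·203+30)/465⌋ = ⌊2466/465⌋ − ⌊2263/465⌋ = 5 − 4 = 1
n=12: ⌊(13·203+30)/465⌋ − ⌊(12·203+30)/465⌋ = ⌊2669/465⌋ − ⌊2466/465⌋ = 5 − 5 = 0
n=13: ⌊(14·203+30)/465⌋ − ⌊(13·203+30)/465⌋ = ⌊2872/465⌋ − ⌊2669/465⌋ = 6 − 5 = 1
n=14: ⌊(15·203+30)/465⌋ − ⌊(14·203+30)/465⌋ = ⌊3075/465⌋ − ⌊2872/465⌋ = 6 − 6 = 0
n=15: ⌊(16·203+30)/465⌋ − ⌊(15·203+30)/465⌋ = ⌊3278/465⌋ − ⌊3075/465⌋ = 7 − 6 = 1
n=16: ⌊(17·203+30)/465⌋ − ⌊(16·203+30)/465⌋ = ⌊3481/465⌋ − ⌊3278/465⌋ = 7 − 7 = 0
n=17: ⌊(18·203+30)/465⌋ − ⌊(17·203+30)/465⌋ = ⌊3684/465⌋ − ⌊3481/465⌋ = 7 − 7 = 0
n=18: ⌊(19·203+30)/465⌋ − ⌊(18·203+30)/465⌋ = ⌊3887/465⌋ − ⌊3684/465⌋ = 8 − 7 = 1
n=19: ⌊(20·203+30)/465⌋ − ⌊(19·203+30)/465⌋ = ⌊4090/465⌋ − ⌊3887/465⌋ = 8 − 8 = 0
n=20: ⌊(21·203+30)/465⌋ − ⌊(20·203+30)/465⌋ = ⌊4293/465⌋ − ⌊4090/465⌋ = 9 − 8 = 1
n=21: ⌊(22·203+30)/465⌋ − ⌊(21·203+30)/465⌋ = ⌊4496/465⌋ − ⌊4293/465⌋ = 9 − 9 = 0
n=22: ⌊(23·203+30)/465⌋ − ⌊(22·203+30)/465⌋ = ⌊4699/465⌋ − ⌊4496/465⌋ = 10 − 9 = 1
n=23: ⌊(24·203+30)/465⌋ − ⌊(23·203+30)/465⌋ = ⌊4902/465⌋ − ⌊4699/465⌋ = 10 − 10 = 0
n=24: ⌊(25·203+30)/465⌋ − ⌊(24·203+30)/465⌋ = ⌊5105/465⌋ − ⌊4902/465⌋ = 10 − 10 = 0
n=25: ⌊(26·203+30)/465⌋ − ⌊(25·203+30)/465⌋ = ⌊5308/465⌋ − ⌊5105/465⌋ = 11 − 10 = 1
n=26: ⌊(27·203+30)/465⌋ − ⌊(26·203+30)/465⌋ = ⌊5511/465⌋ − ⌊5308/465⌋ = 11 − 11 = 0
n=27: ⌊(28·203+30)/465⌋ − ⌊(27·203+30)/465⌋ = ⌊5714/465⌋ − ⌊5511/465⌋ = 12 − 11 = 1
n=28: ⌊(29·203+30)/465⌋ − ⌊(28·203+30)/465⌋ = ⌊5917/465⌋ − ⌊5714/465⌋ = 12 − 12 = 0
n=29: ⌊(30·203+30)/465⌋ − ⌊(29·203+30)/465⌋ = ⌊6120/465⌋ − ⌊5917/465⌋ = 13 − 12 = 1
n=30: ⌊(31·203+30)/465⌋ − ⌊(30·203+30)/465⌋ = ⌊6323/465⌋ − ⌊6120/465⌋ = 13 − 13 = 0
n=31: ⌊(32·203+30)/465⌋ − ⌊(31·203+30)/465⌋ = ⌊6526/465⌋ − ⌊6323/465⌋ = 14 − 13 = 1
n=32: ⌊(33·203+30)/465⌋ − ⌊(32·203+30)/465⌋ = ⌊6729/465⌋ − ⌊6526/465⌋ = 14 − 14 = 0
n=33: ⌊(34·203+30)/465⌋ − ⌊(33·203+30)/465⌋ = ⌊6932/465⌋ − ⌊6729/465⌋ = 14 − 14 = 0
n=34: ⌊(35·203+30)/465⌋ − ⌊(34·203+30)/465⌋ = ⌊7135/465⌋ − ⌊6932/465⌋ = 15 − 14 = 1
n=35: ⌊(36·203+30)/465⌋ − ⌊(35·203+30)/465⌋ = ⌊7338/465⌋ − ⌊7135/465⌋ = 15 − 15 = 0
n=36: ⌊(37·203+30)/465⌋ − ⌊(36·203+30)/465⌋ = ⌊7541/465⌋ − ⌊7338/465⌋ = 16 − 15 = 1
n=37: ⌊(38·203+30)/465⌋ − ⌊(37·203+30)/465⌋ = ⌊7744/465⌋ − ⌊7541/465⌋ = 16 − 16 = 0
n=38: ⌊(39·203+30)/465⌋ − ⌊(38·203+30)/465⌋ = ⌊7947/465⌋ − ⌊7744/465⌋ = 17 − 16 = 1
n=39: ⌊(40·203+30)/465⌋ − ⌊(39·203+30)/465⌋ = ⌊8150/465⌋ − ⌊7947/465⌋ = 17 − 17 = 0
n=40: ⌊(41·203+30)/465⌋ − ⌊(40·203+30)/465⌋ = ⌊8353/465⌋ − ⌊8150/465⌋ = 17 − 17 = 0
n=41: ⌊(42·203+30)/465⌋ − ⌊(41·203+30)/465⌋ = ⌊8556/465⌋ − ⌊8353/465⌋ = 18 − 17 = 1
n=42: ⌊(43·203+30)/465⌋ − ⌊(42·203+30)/465⌋ = ⌊8759/465⌋ − ⌊8556/465⌋ = 18 − 18 = 0
n=43: ⌊(44·203+30)/465⌋ − ⌊(43·203+30)/465⌋ = ⌊8962/465⌋ − ⌊8759/465⌋ = 19 − 18 = 1
n=44: ⌊(45·203+30)/465⌋ − ⌊(44·203+30)/465⌋ = ⌊9165/465⌋ − ⌊8962/465⌋ = 19 − 19 = 0
n=45: ⌊(46·203+30)/465⌋ − ⌊(45·203+30)/465⌋ = ⌊9368/465⌋ − ⌊9165/465⌋ = 20 − 19 = 1
n=46: ⌊(47·203+30)/465⌋ − ⌊(46·203+30)/465⌋ = ⌊9571/465⌋ − ⌊9368/465⌋ = 20 − 20 = 0
n=47: ⌊(48·203+30)/465⌋ − ⌊(47·203+30)/465⌋ = ⌊9774/465⌋ − ⌊9571/465⌋ = 21 − 20 = 1
n=48: ⌊(49·203+30)/465⌋ − ⌊(48·203+30)/465⌋ = ⌊9977/465⌋ − ⌊9774/465⌋ = 21 − 21 = 0
n=49: ⌊(50·203+30)/465⌋ − ⌊(49·203+30)/465⌋ = ⌊10180/465⌋ − ⌊9977/465⌋ = 21 − 21 = 0
n=50: ⌊(51·203+30)/465⌋ − ⌊(50·203+30)/465⌋ = ⌊10383/465⌋ − ⌊10180/465⌋ = 22 − 21 = 1
n=51: ⌊(52·203+30)/465⌋ − ⌊(51·203+30)/465⌋ = ⌊10586/465⌋ − ⌊10383/465⌋ = 22 − 22 = 0
n=52: ⌊(53·203+30)/465⌋ − ⌊(52·203+30)/465⌋ = ⌊10789/465⌋ − ⌊10586/465⌋ = 23 − 22 = 1
n=53: ⌊(54·203+30)/465⌋ − ⌊(53·203+30)/465⌋ = ⌊10992/465⌋ − ⌊10789/465⌋ = 23 − 23 = 0
n=54: ⌊(55·203+30)/465⌋ − ⌊(54·203+30)/465⌋ = ⌊11195/465⌋ − ⌊10992/465⌋ = 24 − 23 = 1
n=55: ⌊(56·203+30)/465⌋ − ⌊(55·203+30)/465⌋ = ⌊11398/465⌋ − ⌊11195/465⌋ = 24 − 24 = 0
n=56: ⌊(57·203+30)/465⌋ − ⌊(56·203+30)/465⌋ = ⌊11601/465⌋ − ⌊11398/465⌋ = 24 − 24 = 0
n=57: ⌊(58·203+30)/465⌋ − ⌊(57·203+30)/465⌋ = ⌊11804/465⌋ − ⌊11601/465⌋ = 25 − 24 = 1
n=58: ⌊(59·203+30)/465⌋ − ⌊(58·203+30)/465⌋ = ⌊12007/465⌋ − ⌊11804/465⌋ = 25 − 25 = 0
n=59: ⌊(60·203+30)/465⌋ − ⌊(59·203+30)/465⌋ = ⌊12210/465⌋ − ⌊12007/465⌋ = 26 − 25 = 1

001010100101010100101010010101010010101001010101001010100101


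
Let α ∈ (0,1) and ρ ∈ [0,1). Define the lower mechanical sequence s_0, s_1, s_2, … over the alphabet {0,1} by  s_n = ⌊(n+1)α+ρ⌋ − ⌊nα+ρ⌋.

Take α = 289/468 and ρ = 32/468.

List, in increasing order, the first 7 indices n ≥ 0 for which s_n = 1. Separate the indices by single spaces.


1 3 4 6 7 9 11

n=0: ⌊321/468⌋−⌊32/468⌋ = 0−0 = 0
n=1: ⌊610/468⌋−⌊321/468⌋ = 1−0 = 1  ← one
n=2: ⌊899/468⌋−⌊610/468⌋ = 1−1 = 0
n=3: ⌊1188/468⌋−⌊899/468⌋ = 2−1 = 1  ← one
n=4: ⌊1477/468⌋−⌊1188/468⌋ = 3−2 = 1  ← one
n=5: ⌊1766/468⌋−⌊1477/468⌋ = 3−3 = 0
n=6: ⌊2055/468⌋−⌊1766/468⌋ = 4−3 = 1  ← one
n=7: ⌊2344/468⌋−⌊2055/468⌋ = 5−4 = 1  ← one
n=8: ⌊2633/468⌋−⌊2344/468⌋ = 5−5 = 0
n=9: ⌊2922/468⌋−⌊2633/468⌋ = 6−5 = 1  ← one
n=10: ⌊3211/468⌋−⌊2922/468⌋ = 6−6 = 0
n=11: ⌊3500/468⌋−⌊3211/468⌋ = 7−6 = 1  ← one
positions of the first 7 ones: 1 3 4 6 7 9 11


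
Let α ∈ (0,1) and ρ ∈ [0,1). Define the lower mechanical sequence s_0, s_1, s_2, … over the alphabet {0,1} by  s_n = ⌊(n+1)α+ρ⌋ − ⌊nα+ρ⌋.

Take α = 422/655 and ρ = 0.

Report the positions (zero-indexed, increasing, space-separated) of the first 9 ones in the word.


n=0: ⌊422/655⌋−⌊0/655⌋ = 0−0 = 0
n=1: ⌊844/655⌋−⌊422/655⌋ = 1−0 = 1  ← one
n=2: ⌊1266/655⌋−⌊844/655⌋ = 1−1 = 0
n=3: ⌊1688/655⌋−⌊1266/655⌋ = 2−1 = 1  ← one
n=4: ⌊2110/655⌋−⌊1688/655⌋ = 3−2 = 1  ← one
n=5: ⌊2532/655⌋−⌊2110/655⌋ = 3−3 = 0
n=6: ⌊2954/655⌋−⌊2532/655⌋ = 4−3 = 1  ← one
n=7: ⌊3376/655⌋−⌊2954/655⌋ = 5−4 = 1  ← one
n=8: ⌊3798/655⌋−⌊3376/655⌋ = 5−5 = 0
n=9: ⌊4220/655⌋−⌊3798/655⌋ = 6−5 = 1  ← one
n=10: ⌊4642/655⌋−⌊4220/655⌋ = 7−6 = 1  ← one
n=11: ⌊5064/655⌋−⌊4642/655⌋ = 7−7 = 0
n=12: ⌊5486/655⌋−⌊5064/655⌋ = 8−7 = 1  ← one
n=13: ⌊5908/655⌋−⌊5486/655⌋ = 9−8 = 1  ← one
positions of the first 9 ones: 1 3 4 6 7 9 10 12 13

1 3 4 6 7 9 10 12 13


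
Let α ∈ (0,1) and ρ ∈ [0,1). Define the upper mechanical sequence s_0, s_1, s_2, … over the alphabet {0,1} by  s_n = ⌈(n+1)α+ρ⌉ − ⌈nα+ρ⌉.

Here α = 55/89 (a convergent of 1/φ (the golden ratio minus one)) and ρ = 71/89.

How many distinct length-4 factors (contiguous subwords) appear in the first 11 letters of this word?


5

t_n = ⌈(n·55+71)/89⌉ for n = 0 … 11:
  n=0…9: ⌈71/89⌉=1 ⌈126/89⌉=2 ⌈181/89⌉=3 ⌈236/89⌉=3 ⌈291/89⌉=4 ⌈346/89⌉=4 ⌈401/89⌉=5 ⌈456/89⌉=6 ⌈511/89⌉=6 ⌈566/89⌉=7
  n=10…11: ⌈621/89⌉=7 ⌈676/89⌉=8
s_n = t_(n+1) − t_n for n = 0 … 10 gives
prefix = 11010110101
slide a length-4 window over [0..3] … [7..10] (8 windows); first occurrence of each distinct factor:
  [  0..  3] 1101
  [  1..  4] 1010
  [  2..  5] 0101
  [  3..  6] 1011
  [  4..  7] 0110
  (the other 3 windows repeat one of these)
distinct factors: {0101, 0110, 1010, 1011, 1101}
count = 5  (Sturmian bound for length 4 is 5)


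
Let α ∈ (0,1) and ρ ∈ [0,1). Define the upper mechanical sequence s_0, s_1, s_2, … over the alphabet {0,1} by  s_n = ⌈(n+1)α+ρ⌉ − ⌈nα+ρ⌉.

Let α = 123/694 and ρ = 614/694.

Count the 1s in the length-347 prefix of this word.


#1s = Σ_{n=0}^{346} s_n = Σ_{n=0}^{346} (⌈(n+1)α+ρ⌉ − ⌈nα+ρ⌉)
the sum telescopes: every ⌈nα+ρ⌉ with 0 < n < 347 appears once with + and once with −, leaving ⌈347α+ρ⌉ − ⌈0·α+ρ⌉
347α + ρ = (347·123 + 614) / 694 = 43295/694
ρ = 614/694
⌈43295/694⌉ = 63,  ⌈614/694⌉ = 1
#1s = 63 − 1 = 62

62


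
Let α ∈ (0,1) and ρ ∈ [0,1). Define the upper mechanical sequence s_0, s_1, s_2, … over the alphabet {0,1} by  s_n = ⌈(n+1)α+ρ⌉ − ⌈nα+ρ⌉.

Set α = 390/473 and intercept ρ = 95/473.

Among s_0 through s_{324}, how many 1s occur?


268

#1s = Σ_{n=0}^{324} s_n = Σ_{n=0}^{324} (⌈(n+1)α+ρ⌉ − ⌈nα+ρ⌉)
the sum telescopes: every ⌈nα+ρ⌉ with 0 < n < 325 appears once with + and once with −, leaving ⌈325α+ρ⌉ − ⌈0·α+ρ⌉
325α + ρ = (325·390 + 95) / 473 = 126845/473
ρ = 95/473
⌈126845/473⌉ = 269,  ⌈95/473⌉ = 1
#1s = 269 − 1 = 268


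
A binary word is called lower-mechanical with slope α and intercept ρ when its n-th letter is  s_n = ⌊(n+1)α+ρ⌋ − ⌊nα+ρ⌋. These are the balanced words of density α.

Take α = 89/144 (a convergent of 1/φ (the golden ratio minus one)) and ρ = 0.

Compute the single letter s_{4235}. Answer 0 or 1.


(n+1)α + ρ = (4236·89) / 144 = 377004/144
nα + ρ     = (4235·89) / 144 = 376915/144
⌊377004/144⌋ = 2618,  ⌊376915/144⌋ = 2617
s_{4235} = 2618 − 2617 = 1

1


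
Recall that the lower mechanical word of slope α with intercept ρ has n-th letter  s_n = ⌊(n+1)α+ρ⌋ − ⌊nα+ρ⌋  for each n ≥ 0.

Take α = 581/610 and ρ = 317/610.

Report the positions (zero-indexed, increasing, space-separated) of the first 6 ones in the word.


n=0: ⌊898/610⌋−⌊317/610⌋ = 1−0 = 1  ← one
n=1: ⌊1479/610⌋−⌊898/610⌋ = 2−1 = 1  ← one
n=2: ⌊2060/610⌋−⌊1479/610⌋ = 3−2 = 1  ← one
n=3: ⌊2641/610⌋−⌊2060/610⌋ = 4−3 = 1  ← one
n=4: ⌊3222/610⌋−⌊2641/610⌋ = 5−4 = 1  ← one
n=5: ⌊3803/610⌋−⌊3222/610⌋ = 6−5 = 1  ← one
positions of the first 6 ones: 0 1 2 3 4 5

0 1 2 3 4 5


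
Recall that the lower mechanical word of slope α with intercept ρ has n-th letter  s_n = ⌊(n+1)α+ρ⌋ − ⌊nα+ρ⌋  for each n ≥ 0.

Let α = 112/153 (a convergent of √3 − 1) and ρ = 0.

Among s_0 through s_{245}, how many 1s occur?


180

#1s = Σ_{n=0}^{245} s_n = Σ_{n=0}^{245} (⌊(n+1)α+ρ⌋ − ⌊nα+ρ⌋)
the sum telescopes: every ⌊nα+ρ⌋ with 0 < n < 246 appears once with + and once with −, leaving ⌊246α+ρ⌋ − ⌊0·α+ρ⌋
246α + ρ = (246·112) / 153 = 27552/153
ρ = 0/153
⌊27552/153⌋ = 180,  ⌊0/153⌋ = 0
#1s = 180 − 0 = 180


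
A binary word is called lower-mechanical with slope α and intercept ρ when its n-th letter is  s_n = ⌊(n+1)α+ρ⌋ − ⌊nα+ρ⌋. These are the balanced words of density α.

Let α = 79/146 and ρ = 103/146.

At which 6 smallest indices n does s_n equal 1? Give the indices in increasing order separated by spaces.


n=0: ⌊182/146⌋−⌊103/146⌋ = 1−0 = 1  ← one
n=1: ⌊261/146⌋−⌊182/146⌋ = 1−1 = 0
n=2: ⌊340/146⌋−⌊261/146⌋ = 2−1 = 1  ← one
n=3: ⌊419/146⌋−⌊340/146⌋ = 2−2 = 0
n=4: ⌊498/146⌋−⌊419/146⌋ = 3−2 = 1  ← one
n=5: ⌊577/146⌋−⌊498/146⌋ = 3−3 = 0
n=6: ⌊656/146⌋−⌊577/146⌋ = 4−3 = 1  ← one
n=7: ⌊735/146⌋−⌊656/146⌋ = 5−4 = 1  ← one
n=8: ⌊814/146⌋−⌊735/146⌋ = 5−5 = 0
n=9: ⌊893/146⌋−⌊814/146⌋ = 6−5 = 1  ← one
positions of the first 6 ones: 0 2 4 6 7 9

0 2 4 6 7 9


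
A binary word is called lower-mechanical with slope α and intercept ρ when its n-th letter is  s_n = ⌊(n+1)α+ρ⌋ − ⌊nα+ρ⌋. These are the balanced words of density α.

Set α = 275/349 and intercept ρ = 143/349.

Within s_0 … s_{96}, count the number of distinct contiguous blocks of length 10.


t_n = ⌊(n·275+143)/349⌋ for n = 0 … 97:
  n=0…9: ⌊143/349⌋=0 ⌊418/349⌋=1 ⌊693/349⌋=1 ⌊968/349⌋=2 ⌊1243/349⌋=3 ⌊1518/349⌋=4 ⌊1793/349⌋=5 ⌊2068/349⌋=5 ⌊2343/349⌋=6 ⌊2618/349⌋=7
  n=10…19: ⌊2893/349⌋=8 ⌊3168/349⌋=9 ⌊3443/349⌋=9 ⌊3718/349⌋=10 ⌊3993/349⌋=11 ⌊4268/349⌋=12 ⌊4543/349⌋=13 ⌊4818/349⌋=13 ⌊5093/349⌋=14 ⌊5368/349⌋=15
  n=20…29: ⌊5643/349⌋=16 ⌊5918/349⌋=16 ⌊6193/349⌋=17 ⌊6468/349⌋=18 ⌊6743/349⌋=19 ⌊7018/349⌋=20 ⌊7293/349⌋=20 ⌊7568/349⌋=21 ⌊7843/349⌋=22 ⌊8118/349⌋=23
  n=30…39: ⌊8393/349⌋=24 ⌊8668/349⌋=24 ⌊8943/349⌋=25 ⌊9218/349⌋=26 ⌊9493/349⌋=27 ⌊9768/349⌋=27 ⌊10043/349⌋=28 ⌊10318/349⌋=29 ⌊10593/349⌋=30 ⌊10868/349⌋=31
  n=40…49: ⌊11143/349⌋=31 ⌊11418/349⌋=32 ⌊11693/349⌋=33 ⌊11968/349⌋=34 ⌊12243/349⌋=35 ⌊12518/349⌋=35 ⌊12793/349⌋=36 ⌊13068/349⌋=37 ⌊13343/349⌋=38 ⌊13618/349⌋=39
  n=50…59: ⌊13893/349⌋=39 ⌊14168/349⌋=40 ⌊14443/349⌋=41 ⌊14718/349⌋=42 ⌊14993/349⌋=42 ⌊15268/349⌋=43 ⌊15543/349⌋=44 ⌊15818/349⌋=45 ⌊16093/349⌋=46 ⌊16368/349⌋=46
  n=60…69: ⌊16643/349⌋=47 ⌊16918/349⌋=48 ⌊17193/349⌋=49 ⌊17468/349⌋=50 ⌊17743/349⌋=50 ⌊18018/349⌋=51 ⌊18293/349⌋=52 ⌊18568/349⌋=53 ⌊18843/349⌋=53 ⌊19118/349⌋=54
  n=70…79: ⌊19393/349⌋=55 ⌊19668/349⌋=56 ⌊19943/349⌋=57 ⌊20218/349⌋=57 ⌊20493/349⌋=58 ⌊20768/349⌋=59 ⌊21043/349⌋=60 ⌊21318/349⌋=61 ⌊21593/349⌋=61 ⌊21868/349⌋=62
  n=80…89: ⌊22143/349⌋=63 ⌊22418/349⌋=64 ⌊22693/349⌋=65 ⌊22968/349⌋=65 ⌊23243/349⌋=66 ⌊23518/349⌋=67 ⌊23793/349⌋=68 ⌊24068/349⌋=68 ⌊24343/349⌋=69 ⌊24618/349⌋=70
  n=90…97: ⌊24893/349⌋=71 ⌊25168/349⌋=72 ⌊25443/349⌋=72 ⌊25718/349⌋=73 ⌊25993/349⌋=74 ⌊26268/349⌋=75 ⌊26543/349⌋=76 ⌊26818/349⌋=76
s_n = t_(n+1) − t_n for n = 0 … 96 gives
prefix = 1011110111101111011101111011110111011110111101111011101111011110111011110111101111011101111011110
slide a length-10 window over [0..9] … [87..96] (88 windows); first occurrence of each distinct factor:
  [  0..  9] 1011110111
  [  1.. 10] 0111101111
  [  2.. 11] 1111011110
  [  3.. 12] 1110111101
  [  4.. 13] 1101111011
  [ 11.. 20] 0111101110
  [ 12.. 21] 1111011101
  [ 13.. 22] 1110111011
  [ 14.. 23] 1101110111
  [ 15.. 24] 1011101111
  [ 16.. 25] 0111011110
  (the other 77 windows repeat one of these)
distinct factors: {0111011110, 0111101110, 0111101111, 1011101111, 1011110111, 1101110111, 1101111011, 1110111011, 1110111101, 1111011101, 1111011110}
count = 11  (Sturmian bound for length 10 is 11)

11


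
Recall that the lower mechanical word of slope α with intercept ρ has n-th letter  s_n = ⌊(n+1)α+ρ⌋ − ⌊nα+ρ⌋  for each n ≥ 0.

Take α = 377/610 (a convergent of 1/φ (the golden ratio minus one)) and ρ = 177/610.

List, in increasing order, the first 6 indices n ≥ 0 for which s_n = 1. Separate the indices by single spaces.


n=0: ⌊554/610⌋−⌊177/610⌋ = 0−0 = 0
n=1: ⌊931/610⌋−⌊554/610⌋ = 1−0 = 1  ← one
n=2: ⌊1308/610⌋−⌊931/610⌋ = 2−1 = 1  ← one
n=3: ⌊1685/610⌋−⌊1308/610⌋ = 2−2 = 0
n=4: ⌊2062/610⌋−⌊1685/610⌋ = 3−2 = 1  ← one
n=5: ⌊2439/610⌋−⌊2062/610⌋ = 3−3 = 0
n=6: ⌊2816/610⌋−⌊2439/610⌋ = 4−3 = 1  ← one
n=7: ⌊3193/610⌋−⌊2816/610⌋ = 5−4 = 1  ← one
n=8: ⌊3570/610⌋−⌊3193/610⌋ = 5−5 = 0
n=9: ⌊3947/610⌋−⌊3570/610⌋ = 6−5 = 1  ← one
positions of the first 6 ones: 1 2 4 6 7 9

1 2 4 6 7 9


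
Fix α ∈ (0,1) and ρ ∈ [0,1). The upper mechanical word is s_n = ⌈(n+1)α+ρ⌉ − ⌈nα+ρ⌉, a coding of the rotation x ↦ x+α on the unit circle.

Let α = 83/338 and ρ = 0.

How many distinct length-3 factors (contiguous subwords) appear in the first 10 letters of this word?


t_n = ⌈(n·83)/338⌉ for n = 0 … 10:
  n=0…9: ⌈0/338⌉=0 ⌈83/338⌉=1 ⌈166/338⌉=1 ⌈249/338⌉=1 ⌈332/338⌉=1 ⌈415/338⌉=2 ⌈498/338⌉=2 ⌈581/338⌉=2 ⌈664/338⌉=2 ⌈747/338⌉=3
  n=10: ⌈830/338⌉=3
s_n = t_(n+1) − t_n for n = 0 … 9 gives
prefix = 1000100010
slide a length-3 window over [0..2] … [7..9] (8 windows); first occurrence of each distinct factor:
  [  0..  2] 100
  [  1..  3] 000
  [  2..  4] 001
  [  3..  5] 010
  (the other 4 windows repeat one of these)
distinct factors: {000, 001, 010, 100}
count = 4  (Sturmian bound for length 3 is 4)

4


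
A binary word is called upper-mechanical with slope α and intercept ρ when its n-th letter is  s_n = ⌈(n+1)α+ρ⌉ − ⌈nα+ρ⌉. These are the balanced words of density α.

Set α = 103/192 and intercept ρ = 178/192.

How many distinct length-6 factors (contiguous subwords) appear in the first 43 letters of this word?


7

t_n = ⌈(n·103+178)/192⌉ for n = 0 … 43:
  n=0…9: ⌈178/192⌉=1 ⌈281/192⌉=2 ⌈384/192⌉=2 ⌈487/192⌉=3 ⌈590/192⌉=4 ⌈693/192⌉=4 ⌈796/192⌉=5 ⌈899/192⌉=5 ⌈1002/192⌉=6 ⌈1105/192⌉=6
  n=10…19: ⌈1208/192⌉=7 ⌈1311/192⌉=7 ⌈1414/192⌉=8 ⌈1517/192⌉=8 ⌈1620/192⌉=9 ⌈1723/192⌉=9 ⌈1826/192⌉=10 ⌈1929/192⌉=11 ⌈2032/192⌉=11 ⌈2135/192⌉=12
  n=20…29: ⌈2238/192⌉=12 ⌈2341/192⌉=13 ⌈2444/192⌉=13 ⌈2547/192⌉=14 ⌈2650/192⌉=14 ⌈2753/192⌉=15 ⌈2856/192⌉=15 ⌈2959/192⌉=16 ⌈3062/192⌉=16 ⌈3165/192⌉=17
  n=30…39: ⌈3268/192⌉=18 ⌈3371/192⌉=18 ⌈3474/192⌉=19 ⌈3577/192⌉=19 ⌈3680/192⌉=20 ⌈3783/192⌉=20 ⌈3886/192⌉=21 ⌈3989/192⌉=21 ⌈4092/192⌉=22 ⌈4195/192⌉=22
  n=40…43: ⌈4298/192⌉=23 ⌈4401/192⌉=23 ⌈4504/192⌉=24 ⌈4607/192⌉=24
s_n = t_(n+1) − t_n for n = 0 … 42 gives
prefix = 1011010101010101101010101010110101010101010
slide a length-6 window over [0..5] … [37..42] (38 windows); first occurrence of each distinct factor:
  [  0..  5] 101101
  [  1..  6] 011010
  [  2..  7] 110101
  [  3..  8] 101010
  [  4..  9] 010101
  [ 11.. 16] 101011
  [ 12.. 17] 010110
  (the other 31 windows repeat one of these)
distinct factors: {010101, 010110, 011010, 101010, 101011, 101101, 110101}
count = 7  (Sturmian bound for length 6 is 7)


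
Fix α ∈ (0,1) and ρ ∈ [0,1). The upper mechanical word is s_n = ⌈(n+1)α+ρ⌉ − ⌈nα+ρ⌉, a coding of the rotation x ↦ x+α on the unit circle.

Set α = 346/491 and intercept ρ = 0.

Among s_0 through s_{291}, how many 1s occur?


#1s = Σ_{n=0}^{291} s_n = Σ_{n=0}^{291} (⌈(n+1)α+ρ⌉ − ⌈nα+ρ⌉)
the sum telescopes: every ⌈nα+ρ⌉ with 0 < n < 292 appears once with + and once with −, leaving ⌈292α+ρ⌉ − ⌈0·α+ρ⌉
292α + ρ = (292·346) / 491 = 101032/491
ρ = 0/491
⌈101032/491⌉ = 206,  ⌈0/491⌉ = 0
#1s = 206 − 0 = 206

206


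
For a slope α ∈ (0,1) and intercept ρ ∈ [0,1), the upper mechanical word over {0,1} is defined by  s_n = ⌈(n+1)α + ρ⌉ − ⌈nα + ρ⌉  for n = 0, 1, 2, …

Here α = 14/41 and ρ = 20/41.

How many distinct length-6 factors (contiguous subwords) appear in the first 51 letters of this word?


t_n = ⌈(n·14+20)/41⌉ for n = 0 … 51:
  n=0…9: ⌈20/41⌉=1 ⌈34/41⌉=1 ⌈48/41⌉=2 ⌈62/41⌉=2 ⌈76/41⌉=2 ⌈90/41⌉=3 ⌈104/41⌉=3 ⌈118/41⌉=3 ⌈132/41⌉=4 ⌈146/41⌉=4
  n=10…19: ⌈160/41⌉=4 ⌈174/41⌉=5 ⌈188/41⌉=5 ⌈202/41⌉=5 ⌈216/41⌉=6 ⌈230/41⌉=6 ⌈244/41⌉=6 ⌈258/41⌉=7 ⌈272/41⌉=7 ⌈286/41⌉=7
  n=20…29: ⌈300/41⌉=8 ⌈314/41⌉=8 ⌈328/41⌉=8 ⌈342/41⌉=9 ⌈356/41⌉=9 ⌈370/41⌉=10 ⌈384/41⌉=10 ⌈398/41⌉=10 ⌈412/41⌉=11 ⌈426/41⌉=11
  n=30…39: ⌈440/41⌉=11 ⌈454/41⌉=12 ⌈468/41⌉=12 ⌈482/41⌉=12 ⌈496/41⌉=13 ⌈510/41⌉=13 ⌈524/41⌉=13 ⌈538/41⌉=14 ⌈552/41⌉=14 ⌈566/41⌉=14
  n=40…49: ⌈580/41⌉=15 ⌈594/41⌉=15 ⌈608/41⌉=15 ⌈622/41⌉=16 ⌈636/41⌉=16 ⌈650/41⌉=16 ⌈664/41⌉=17 ⌈678/41⌉=17 ⌈692/41⌉=17 ⌈706/41⌉=18
  n=50…51: ⌈720/41⌉=18 ⌈734/41⌉=18
s_n = t_(n+1) − t_n for n = 0 … 50 gives
prefix = 010010010010010010010010100100100100100100100100100
slide a length-6 window over [0..5] … [45..50] (46 windows); first occurrence of each distinct factor:
  [  0..  5] 010010
  [  1..  6] 100100
  [  2..  7] 001001
  [ 19.. 24] 100101
  [ 20.. 25] 001010
  [ 21.. 26] 010100
  [ 22.. 27] 101001
  (the other 39 windows repeat one of these)
distinct factors: {001001, 001010, 010010, 010100, 100100, 100101, 101001}
count = 7  (Sturmian bound for length 6 is 7)

7


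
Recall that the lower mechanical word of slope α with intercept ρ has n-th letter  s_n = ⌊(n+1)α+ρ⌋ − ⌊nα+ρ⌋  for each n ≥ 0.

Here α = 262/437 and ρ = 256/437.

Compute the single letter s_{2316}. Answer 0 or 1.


0

(n+1)α + ρ = (2317·262 + 256) / 437 = 607310/437
nα + ρ     = (2316·262 + 256) / 437 = 607048/437
⌊607310/437⌋ = 1389,  ⌊607048/437⌋ = 1389
s_{2316} = 1389 − 1389 = 0


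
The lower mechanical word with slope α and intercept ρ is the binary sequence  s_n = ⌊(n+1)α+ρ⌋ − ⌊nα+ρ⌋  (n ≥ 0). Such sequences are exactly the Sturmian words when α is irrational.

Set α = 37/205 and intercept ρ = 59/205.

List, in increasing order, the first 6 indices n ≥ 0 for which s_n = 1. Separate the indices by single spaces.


3 9 15 20 26 31

n=0: ⌊96/205⌋−⌊59/205⌋ = 0−0 = 0
n=1: ⌊133/205⌋−⌊96/205⌋ = 0−0 = 0
n=2: ⌊170/205⌋−⌊133/205⌋ = 0−0 = 0
n=3: ⌊207/205⌋−⌊170/205⌋ = 1−0 = 1  ← one
n=4: ⌊244/205⌋−⌊207/205⌋ = 1−1 = 0
n=5: ⌊281/205⌋−⌊244/205⌋ = 1−1 = 0
n=6: ⌊318/205⌋−⌊281/205⌋ = 1−1 = 0
n=7: ⌊355/205⌋−⌊318/205⌋ = 1−1 = 0
n=8: ⌊392/205⌋−⌊355/205⌋ = 1−1 = 0
n=9: ⌊429/205⌋−⌊392/205⌋ = 2−1 = 1  ← one
n=10: ⌊466/205⌋−⌊429/205⌋ = 2−2 = 0
n=11: ⌊503/205⌋−⌊466/205⌋ = 2−2 = 0
n=12: ⌊540/205⌋−⌊503/205⌋ = 2−2 = 0
n=13: ⌊577/205⌋−⌊540/205⌋ = 2−2 = 0
n=14: ⌊614/205⌋−⌊577/205⌋ = 2−2 = 0
n=15: ⌊651/205⌋−⌊614/205⌋ = 3−2 = 1  ← one
n=16: ⌊688/205⌋−⌊651/205⌋ = 3−3 = 0
n=17: ⌊725/205⌋−⌊688/205⌋ = 3−3 = 0
n=18: ⌊762/205⌋−⌊725/205⌋ = 3−3 = 0
n=19: ⌊799/205⌋−⌊762/205⌋ = 3−3 = 0
n=20: ⌊836/205⌋−⌊799/205⌋ = 4−3 = 1  ← one
n=21: ⌊873/205⌋−⌊836/205⌋ = 4−4 = 0
n=22: ⌊910/205⌋−⌊873/205⌋ = 4−4 = 0
n=23: ⌊947/205⌋−⌊910/205⌋ = 4−4 = 0
n=24: ⌊984/205⌋−⌊947/205⌋ = 4−4 = 0
n=25: ⌊1021/205⌋−⌊984/205⌋ = 4−4 = 0
n=26: ⌊1058/205⌋−⌊1021/205⌋ = 5−4 = 1  ← one
n=27: ⌊1095/205⌋−⌊1058/205⌋ = 5−5 = 0
n=28: ⌊1132/205⌋−⌊1095/205⌋ = 5−5 = 0
n=29: ⌊1169/205⌋−⌊1132/205⌋ = 5−5 = 0
n=30: ⌊1206/205⌋−⌊1169/205⌋ = 5−5 = 0
n=31: ⌊1243/205⌋−⌊1206/205⌋ = 6−5 = 1  ← one
positions of the first 6 ones: 3 9 15 20 26 31


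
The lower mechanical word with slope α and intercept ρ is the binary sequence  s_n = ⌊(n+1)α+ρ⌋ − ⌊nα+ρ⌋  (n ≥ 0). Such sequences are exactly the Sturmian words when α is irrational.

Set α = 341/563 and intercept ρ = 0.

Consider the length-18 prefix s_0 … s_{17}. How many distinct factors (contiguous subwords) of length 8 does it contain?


t_n = ⌊(n·341)/563⌋ for n = 0 … 18:
  n=0…9: ⌊0/563⌋=0 ⌊341/563⌋=0 ⌊682/563⌋=1 ⌊1023/563⌋=1 ⌊1364/563⌋=2 ⌊1705/563⌋=3 ⌊2046/563⌋=3 ⌊2387/563⌋=4 ⌊2728/563⌋=4 ⌊3069/563⌋=5
  n=10…18: ⌊3410/563⌋=6 ⌊3751/563⌋=6 ⌊4092/563⌋=7 ⌊4433/563⌋=7 ⌊4774/563⌋=8 ⌊5115/563⌋=9 ⌊5456/563⌋=9 ⌊5797/563⌋=10 ⌊6138/563⌋=10
s_n = t_(n+1) − t_n for n = 0 … 17 gives
prefix = 010110101101011010
slide a length-8 window over [0..7] … [10..17] (11 windows); first occurrence of each distinct factor:
  [  0..  7] 01011010
  [  1..  8] 10110101
  [  2..  9] 01101011
  [  3.. 10] 11010110
  [  4.. 11] 10101101
  (the other 6 windows repeat one of these)
distinct factors: {01011010, 01101011, 10101101, 10110101, 11010110}
count = 5  (Sturmian bound for length 8 is 9)

5


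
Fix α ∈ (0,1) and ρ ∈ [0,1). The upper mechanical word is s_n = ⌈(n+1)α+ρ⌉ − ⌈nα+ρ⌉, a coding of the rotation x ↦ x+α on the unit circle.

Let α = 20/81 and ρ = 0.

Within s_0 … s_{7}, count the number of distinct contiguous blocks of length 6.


t_n = ⌈(n·20)/81⌉ for n = 0 … 8:
  n=0…8: ⌈0/81⌉=0 ⌈20/81⌉=1 ⌈40/81⌉=1 ⌈60/81⌉=1 ⌈80/81⌉=1 ⌈100/81⌉=2 ⌈120/81⌉=2 ⌈140/81⌉=2 ⌈160/81⌉=2
s_n = t_(n+1) − t_n for n = 0 … 7 gives
prefix = 10001000
slide a length-6 window over [0..5] … [2..7] (3 windows); first occurrence of each distinct factor:
  [  0..  5] 100010
  [  1..  6] 000100
  [  2..  7] 001000
distinct factors: {000100, 001000, 100010}
count = 3  (Sturmian bound for length 6 is 7)

3


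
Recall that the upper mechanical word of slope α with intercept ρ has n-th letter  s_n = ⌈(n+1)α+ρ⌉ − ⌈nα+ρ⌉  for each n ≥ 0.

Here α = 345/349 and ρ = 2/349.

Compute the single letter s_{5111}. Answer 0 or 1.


1

(n+1)α + ρ = (5112·345 + 2) / 349 = 1763642/349
nα + ρ     = (5111·345 + 2) / 349 = 1763297/349
⌈1763642/349⌉ = 5054,  ⌈1763297/349⌉ = 5053
s_{5111} = 5054 − 5053 = 1


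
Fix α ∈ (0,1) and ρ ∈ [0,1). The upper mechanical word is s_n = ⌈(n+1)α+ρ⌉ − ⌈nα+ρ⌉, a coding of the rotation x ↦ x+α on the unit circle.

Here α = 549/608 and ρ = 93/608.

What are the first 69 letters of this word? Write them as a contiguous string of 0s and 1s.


101111111110111111111101111111110111111111011111111110111111111011111

n=0: ⌈(1·549+93)/608⌉ − ⌈(0·549+93)/608⌉ = ⌈642/608⌉ − ⌈93/608⌉ = 2 − 1 = 1
n=1: ⌈(2·549+93)/608⌉ − ⌈(1·549+93)/608⌉ = ⌈1191/608⌉ − ⌈642/608⌉ = 2 − 2 = 0
n=2: ⌈(3·549+93)/608⌉ − ⌈(2·549+93)/608⌉ = ⌈1740/608⌉ − ⌈1191/608⌉ = 3 − 2 = 1
n=3: ⌈(4·549+93)/608⌉ − ⌈(3·549+93)/608⌉ = ⌈2289/608⌉ − ⌈1740/608⌉ = 4 − 3 = 1
n=4: ⌈(5·549+93)/608⌉ − ⌈(4·549+93)/608⌉ = ⌈2838/608⌉ − ⌈2289/608⌉ = 5 − 4 = 1
n=5: ⌈(6·549+93)/608⌉ − ⌈(5·549+93)/608⌉ = ⌈3387/608⌉ − ⌈2838/608⌉ = 6 − 5 = 1
n=6: ⌈(7·549+93)/608⌉ − ⌈(6·549+93)/608⌉ = ⌈3936/608⌉ − ⌈3387/608⌉ = 7 − 6 = 1
n=7: ⌈(8·549+93)/608⌉ − ⌈(7·549+93)/608⌉ = ⌈4485/608⌉ − ⌈3936/608⌉ = 8 − 7 = 1
n=8: ⌈(9·549+93)/608⌉ − ⌈(8·549+93)/608⌉ = ⌈5034/608⌉ − ⌈4485/608⌉ = 9 − 8 = 1
n=9: ⌈(10·549+93)/608⌉ − ⌈(9·549+93)/608⌉ = ⌈5583/608⌉ − ⌈5034/608⌉ = 10 − 9 = 1
n=10: ⌈(11·549+93)/608⌉ − ⌈(10·549+93)/608⌉ = ⌈6132/608⌉ − ⌈5583/608⌉ = 11 − 10 = 1
n=11: ⌈(12·549+93)/608⌉ − ⌈(11·549+93)/608⌉ = ⌈6681/608⌉ − ⌈6132/608⌉ = 11 − 11 = 0
n=12: ⌈(13·549+93)/608⌉ − ⌈(12·549+93)/608⌉ = ⌈7230/608⌉ − ⌈6681/608⌉ = 12 − 11 = 1
n=13: ⌈(14·549+93)/608⌉ − ⌈(13·549+93)/608⌉ = ⌈7779/608⌉ − ⌈7230/608⌉ = 13 − 12 = 1
n=14: ⌈(15·549+93)/608⌉ − ⌈(14·549+93)/608⌉ = ⌈8328/608⌉ − ⌈7779/608⌉ = 14 − 13 = 1
n=15: ⌈(16·549+93)/608⌉ − ⌈(15·549+93)/608⌉ = ⌈8877/608⌉ − ⌈8328/608⌉ = 15 − 14 = 1
n=16: ⌈(17·549+93)/608⌉ − ⌈(16·549+93)/608⌉ = ⌈9426/608⌉ − ⌈8877/608⌉ = 16 − 15 = 1
n=17: ⌈(18·549+93)/608⌉ − ⌈(17·549+93)/608⌉ = ⌈9975/608⌉ − ⌈9426/608⌉ = 17 − 16 = 1
n=18: ⌈(19·549+93)/608⌉ − ⌈(18·549+93)/608⌉ = ⌈10524/608⌉ − ⌈9975/608⌉ = 18 − 17 = 1
n=19: ⌈(20·549+93)/608⌉ − ⌈(19·549+93)/608⌉ = ⌈11073/608⌉ − ⌈10524/608⌉ = 19 − 18 = 1
n=20: ⌈(21·549+93)/608⌉ − ⌈(20·549+93)/608⌉ = ⌈11622/608⌉ − ⌈11073/608⌉ = 20 − 19 = 1
n=21: ⌈(22·549+93)/608⌉ − ⌈(21·549+93)/608⌉ = ⌈12171/608⌉ − ⌈11622/608⌉ = 21 − 20 = 1
n=22: ⌈(23·549+93)/608⌉ − ⌈(22·549+93)/608⌉ = ⌈12720/608⌉ − ⌈12171/608⌉ = 21 − 21 = 0
n=23: ⌈(24·549+93)/608⌉ − ⌈(23·549+93)/608⌉ = ⌈13269/608⌉ − ⌈12720/608⌉ = 22 − 21 = 1
n=24: ⌈(25·549+93)/608⌉ − ⌈(24·549+93)/608⌉ = ⌈13818/608⌉ − ⌈13269/608⌉ = 23 − 22 = 1
n=25: ⌈(26·549+93)/608⌉ − ⌈(25·549+93)/608⌉ = ⌈14367/608⌉ − ⌈13818/608⌉ = 24 − 23 = 1
n=26: ⌈(27·549+93)/608⌉ − ⌈(26·549+93)/608⌉ = ⌈14916/608⌉ − ⌈14367/608⌉ = 25 − 24 = 1
n=27: ⌈(28·549+93)/608⌉ − ⌈(27·549+93)/608⌉ = ⌈15465/608⌉ − ⌈14916/608⌉ = 26 − 25 = 1
n=28: ⌈(29·549+93)/608⌉ − ⌈(28·549+93)/608⌉ = ⌈16014/608⌉ − ⌈15465/608⌉ = 27 − 26 = 1
n=29: ⌈(30·549+93)/608⌉ − ⌈(29·549+93)/608⌉ = ⌈16563/608⌉ − ⌈16014/608⌉ = 28 − 27 = 1
n=30: ⌈(31·549+93)/608⌉ − ⌈(30·549+93)/608⌉ = ⌈17112/608⌉ − ⌈16563/608⌉ = 29 − 28 = 1
n=31: ⌈(32·549+93)/608⌉ − ⌈(31·549+93)/608⌉ = ⌈17661/608⌉ − ⌈17112/608⌉ = 30 − 29 = 1
n=32: ⌈(33·549+93)/608⌉ − ⌈(32·549+93)/608⌉ = ⌈18210/608⌉ − ⌈17661/608⌉ = 30 − 30 = 0
n=33: ⌈(34·549+93)/608⌉ − ⌈(33·549+93)/608⌉ = ⌈18759/608⌉ − ⌈18210/608⌉ = 31 − 30 = 1
n=34: ⌈(35·549+93)/608⌉ − ⌈(34·549+93)/608⌉ = ⌈19308/608⌉ − ⌈18759/608⌉ = 32 − 31 = 1
n=35: ⌈(36·549+93)/608⌉ − ⌈(35·549+93)/608⌉ = ⌈19857/608⌉ − ⌈19308/608⌉ = 33 − 32 = 1
n=36: ⌈(37·549+93)/608⌉ − ⌈(36·549+93)/608⌉ = ⌈20406/608⌉ − ⌈19857/608⌉ = 34 − 33 = 1
n=37: ⌈(38·549+93)/608⌉ − ⌈(37·549+93)/608⌉ = ⌈20955/608⌉ − ⌈20406/608⌉ = 35 − 34 = 1
n=38: ⌈(39·549+93)/608⌉ − ⌈(38·549+93)/608⌉ = ⌈21504/608⌉ − ⌈20955/608⌉ = 36 − 35 = 1
n=39: ⌈(40·549+93)/608⌉ − ⌈(39·549+93)/608⌉ = ⌈22053/608⌉ − ⌈21504/608⌉ = 37 − 36 = 1
n=40: ⌈(41·549+93)/608⌉ − ⌈(40·549+93)/608⌉ = ⌈22602/608⌉ − ⌈22053/608⌉ = 38 − 37 = 1
n=41: ⌈(42·549+93)/608⌉ − ⌈(41·549+93)/608⌉ = ⌈23151/608⌉ − ⌈22602/608⌉ = 39 − 38 = 1
n=42: ⌈(43·549+93)/608⌉ − ⌈(42·549+93)/608⌉ = ⌈23700/608⌉ − ⌈23151/608⌉ = 39 − 39 = 0
n=43: ⌈(44·549+93)/608⌉ − ⌈(43·549+93)/608⌉ = ⌈24249/608⌉ − ⌈23700/608⌉ = 40 − 39 = 1
n=44: ⌈(45·549+93)/608⌉ − ⌈(44·549+93)/608⌉ = ⌈24798/608⌉ − ⌈24249/608⌉ = 41 − 40 = 1
n=45: ⌈(46·549+93)/608⌉ − ⌈(45·549+93)/608⌉ = ⌈25347/608⌉ − ⌈24798/608⌉ = 42 − 41 = 1
n=46: ⌈(47·549+93)/608⌉ − ⌈(46·549+93)/608⌉ = ⌈25896/608⌉ − ⌈25347/608⌉ = 43 − 42 = 1
n=47: ⌈(48·549+93)/608⌉ − ⌈(47·549+93)/608⌉ = ⌈26445/608⌉ − ⌈25896/608⌉ = 44 − 43 = 1
n=48: ⌈(49·549+93)/608⌉ − ⌈(48·549+93)/608⌉ = ⌈26994/608⌉ − ⌈26445/608⌉ = 45 − 44 = 1
n=49: ⌈(50·549+93)/608⌉ − ⌈(49·549+93)/608⌉ = ⌈27543/608⌉ − ⌈26994/608⌉ = 46 − 45 = 1
n=50: ⌈(51·549+93)/608⌉ − ⌈(50·549+93)/608⌉ = ⌈28092/608⌉ − ⌈27543/608⌉ = 47 − 46 = 1
n=51: ⌈(52·549+93)/608⌉ − ⌈(51·549+93)/608⌉ = ⌈28641/608⌉ − ⌈28092/608⌉ = 48 − 47 = 1
n=52: ⌈(53·549+93)/608⌉ − ⌈(52·549+93)/608⌉ = ⌈29190/608⌉ − ⌈28641/608⌉ = 49 − 48 = 1
n=53: ⌈(54·549+93)/608⌉ − ⌈(53·549+93)/608⌉ = ⌈29739/608⌉ − ⌈29190/608⌉ = 49 − 49 = 0
n=54: ⌈(55·549+93)/608⌉ − ⌈(54·549+93)/608⌉ = ⌈30288/608⌉ − ⌈29739/608⌉ = 50 − 49 = 1
n=55: ⌈(56·549+93)/608⌉ − ⌈(55·549+93)/608⌉ = ⌈30837/608⌉ − ⌈30288/608⌉ = 51 − 50 = 1
n=56: ⌈(57·549+93)/608⌉ − ⌈(56·549+93)/608⌉ = ⌈31386/608⌉ − ⌈30837/608⌉ = 52 − 51 = 1
n=57: ⌈(58·549+93)/608⌉ − ⌈(57·549+93)/608⌉ = ⌈31935/608⌉ − ⌈31386/608⌉ = 53 − 52 = 1
n=58: ⌈(59·549+93)/608⌉ − ⌈(58·549+93)/608⌉ = ⌈32484/608⌉ − ⌈31935/608⌉ = 54 − 53 = 1
n=59: ⌈(60·549+93)/608⌉ − ⌈(59·549+93)/608⌉ = ⌈33033/608⌉ − ⌈32484/608⌉ = 55 − 54 = 1
n=60: ⌈(61·549+93)/608⌉ − ⌈(60·549+93)/608⌉ = ⌈33582/608⌉ − ⌈33033/608⌉ = 56 − 55 = 1
n=61: ⌈(62·549+93)/608⌉ − ⌈(61·549+93)/608⌉ = ⌈34131/608⌉ − ⌈33582/608⌉ = 57 − 56 = 1
n=62: ⌈(63·549+93)/608⌉ − ⌈(62·549+93)/608⌉ = ⌈34680/608⌉ − ⌈34131/608⌉ = 58 − 57 = 1
n=63: ⌈(64·549+93)/608⌉ − ⌈(63·549+93)/608⌉ = ⌈35229/608⌉ − ⌈34680/608⌉ = 58 − 58 = 0
n=64: ⌈(65·549+93)/608⌉ − ⌈(64·549+93)/608⌉ = ⌈35778/608⌉ − ⌈35229/608⌉ = 59 − 58 = 1
n=65: ⌈(66·549+93)/608⌉ − ⌈(65·549+93)/608⌉ = ⌈36327/608⌉ − ⌈35778/608⌉ = 60 − 59 = 1
n=66: ⌈(67·549+93)/608⌉ − ⌈(66·549+93)/608⌉ = ⌈36876/608⌉ − ⌈36327/608⌉ = 61 − 60 = 1
n=67: ⌈(68·549+93)/608⌉ − ⌈(67·549+93)/608⌉ = ⌈37425/608⌉ − ⌈36876/608⌉ = 62 − 61 = 1
n=68: ⌈(69·549+93)/608⌉ − ⌈(68·549+93)/608⌉ = ⌈37974/608⌉ − ⌈37425/608⌉ = 63 − 62 = 1


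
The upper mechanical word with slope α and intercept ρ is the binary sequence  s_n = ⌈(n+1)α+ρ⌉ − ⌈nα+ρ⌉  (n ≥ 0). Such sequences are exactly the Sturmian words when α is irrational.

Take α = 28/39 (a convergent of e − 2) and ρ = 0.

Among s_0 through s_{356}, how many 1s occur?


257

#1s = Σ_{n=0}^{356} s_n = Σ_{n=0}^{356} (⌈(n+1)α+ρ⌉ − ⌈nα+ρ⌉)
the sum telescopes: every ⌈nα+ρ⌉ with 0 < n < 357 appears once with + and once with −, leaving ⌈357α+ρ⌉ − ⌈0·α+ρ⌉
357α + ρ = (357·28) / 39 = 9996/39
ρ = 0/39
⌈9996/39⌉ = 257,  ⌈0/39⌉ = 0
#1s = 257 − 0 = 257


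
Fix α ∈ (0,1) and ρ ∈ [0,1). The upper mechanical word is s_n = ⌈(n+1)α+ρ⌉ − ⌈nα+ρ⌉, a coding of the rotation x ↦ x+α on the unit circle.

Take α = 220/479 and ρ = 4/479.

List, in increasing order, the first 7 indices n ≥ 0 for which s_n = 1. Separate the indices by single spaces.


n=0: ⌈224/479⌉−⌈4/479⌉ = 1−1 = 0
n=1: ⌈444/479⌉−⌈224/479⌉ = 1−1 = 0
n=2: ⌈664/479⌉−⌈444/479⌉ = 2−1 = 1  ← one
n=3: ⌈884/479⌉−⌈664/479⌉ = 2−2 = 0
n=4: ⌈1104/479⌉−⌈884/479⌉ = 3−2 = 1  ← one
n=5: ⌈1324/479⌉−⌈1104/479⌉ = 3−3 = 0
n=6: ⌈1544/479⌉−⌈1324/479⌉ = 4−3 = 1  ← one
n=7: ⌈1764/479⌉−⌈1544/479⌉ = 4−4 = 0
n=8: ⌈1984/479⌉−⌈1764/479⌉ = 5−4 = 1  ← one
n=9: ⌈2204/479⌉−⌈1984/479⌉ = 5−5 = 0
n=10: ⌈2424/479⌉−⌈2204/479⌉ = 6−5 = 1  ← one
n=11: ⌈2644/479⌉−⌈2424/479⌉ = 6−6 = 0
n=12: ⌈2864/479⌉−⌈2644/479⌉ = 6−6 = 0
n=13: ⌈3084/479⌉−⌈2864/479⌉ = 7−6 = 1  ← one
n=14: ⌈3304/479⌉−⌈3084/479⌉ = 7−7 = 0
n=15: ⌈3524/479⌉−⌈3304/479⌉ = 8−7 = 1  ← one
positions of the first 7 ones: 2 4 6 8 10 13 15

2 4 6 8 10 13 15
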